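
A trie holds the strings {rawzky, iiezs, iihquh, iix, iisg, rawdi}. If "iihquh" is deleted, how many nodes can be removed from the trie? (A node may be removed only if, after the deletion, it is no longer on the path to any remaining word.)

4

Walk "iihquh" from the leaf back toward the root, removing each node that no remaining word uses.
The suffix "hquh" (4 nodes) is used only by "iihquh"; the node for "ii" still has the child "e", so pruning stops there.
Nodes removed: 4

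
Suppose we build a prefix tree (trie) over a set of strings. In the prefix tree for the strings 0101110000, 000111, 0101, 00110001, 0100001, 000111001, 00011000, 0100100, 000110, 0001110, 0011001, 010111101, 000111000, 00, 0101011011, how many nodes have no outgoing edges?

A leaf is a node with no children — equivalently, the end of a word that is not a proper prefix of any other stored word.
Those words: "00011000", "000111000", "000111001", "00110001", "0011001", "0100001", "0100100", "0101011011", "0101110000", "010111101"
Leaf count: 10

10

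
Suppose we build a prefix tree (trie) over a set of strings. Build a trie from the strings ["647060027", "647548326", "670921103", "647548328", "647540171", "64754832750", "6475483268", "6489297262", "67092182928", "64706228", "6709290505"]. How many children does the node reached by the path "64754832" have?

3

Walk "64754832" from the root, arriving at one node.
Characters that immediately follow "64754832" among the stored strings: {6, 7, 8}.
That node has 3 child edges.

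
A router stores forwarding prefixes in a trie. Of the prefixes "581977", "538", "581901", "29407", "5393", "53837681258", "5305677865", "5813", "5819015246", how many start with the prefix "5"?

8

Filter for entries beginning with "5":
Words under "5": 5305677865, 538, 53837681258, 5393, 5813, 581901, 5819015246, 581977
Count: 8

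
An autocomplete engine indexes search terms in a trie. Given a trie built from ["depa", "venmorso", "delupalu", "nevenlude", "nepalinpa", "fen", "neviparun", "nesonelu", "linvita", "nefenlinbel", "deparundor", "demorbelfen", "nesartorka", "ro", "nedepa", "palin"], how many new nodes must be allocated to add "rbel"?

The longest prefix of "rbel" already in the trie is "r" (length 1).
New nodes needed: |"rbel"| − 1 = 4 − 1 = 3.

3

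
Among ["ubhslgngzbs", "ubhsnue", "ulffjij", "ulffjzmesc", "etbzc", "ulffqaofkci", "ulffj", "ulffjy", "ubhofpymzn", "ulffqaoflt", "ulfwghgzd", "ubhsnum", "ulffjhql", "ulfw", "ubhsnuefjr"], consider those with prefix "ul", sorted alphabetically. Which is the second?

DFS of the "ul" subtree visits, in order: "ulffj", "ulffjhql", "ulffjij", "ulffjy", "ulffjzmesc", "ulffqaofkci", "ulffqaoflt", "ulfw", "ulfwghgzd"
The 2nd is ulffjhql.

ulffjhql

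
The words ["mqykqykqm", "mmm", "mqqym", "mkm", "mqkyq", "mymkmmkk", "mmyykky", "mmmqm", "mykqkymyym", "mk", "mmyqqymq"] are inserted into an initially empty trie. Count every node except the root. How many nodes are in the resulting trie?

46

Trace insertions, counting only characters that open a new branch:
  "mqykqykqm" → 9 new (m, q, y, k, q, y, k, q, m)
  "mmm" → prefix "m" already present; 2 new (m, m)
  "mqqym" → prefix "mq" already present; 3 new (q, y, m)
  "mkm" → prefix "m" already present; 2 new (k, m)
  "mqkyq" → prefix "mq" already present; 3 new (k, y, q)
  "mymkmmkk" → prefix "m" already present; 7 new (y, m, k, m, m, k, k)
  "mmyykky" → prefix "mm" already present; 5 new (y, y, k, k, y)
  "mmmqm" → prefix "mmm" already present; 2 new (q, m)
  "mykqkymyym" → prefix "my" already present; 8 new (k, q, k, y, m, y, y, m)
  "mk" → prefix "mk" already present; 0 new (none)
  "mmyqqymq" → prefix "mmy" already present; 5 new (q, q, y, m, q)
Total nodes = 9 + 2 + 3 + 2 + 3 + 7 + 5 + 2 + 8 + 0 + 5 = 46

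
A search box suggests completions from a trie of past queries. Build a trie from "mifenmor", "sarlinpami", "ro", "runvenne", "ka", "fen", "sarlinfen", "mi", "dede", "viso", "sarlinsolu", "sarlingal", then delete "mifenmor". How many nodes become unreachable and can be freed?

6

Walk "mifenmor" from the leaf back toward the root, removing each node that no remaining word uses.
The suffix "fenmor" (6 nodes) is used only by "mifenmor"; "mi" is itself a stored word, so pruning stops there.
Nodes removed: 6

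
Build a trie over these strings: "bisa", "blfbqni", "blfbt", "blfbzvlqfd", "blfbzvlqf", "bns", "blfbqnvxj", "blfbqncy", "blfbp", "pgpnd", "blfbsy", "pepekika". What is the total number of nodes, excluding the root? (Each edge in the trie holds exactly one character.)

Insert word by word; a character creates a node only if that edge doesn't already exist:
  "bisa" → 4 new (b, i, s, a)
  "blfbqni" → prefix "b" already present; 6 new (l, f, b, q, n, i)
  "blfbt" → prefix "blfb" already present; 1 new (t)
  "blfbzvlqfd" → prefix "blfb" already present; 6 new (z, v, l, q, f, d)
  "blfbzvlqf" → prefix "blfbzvlqf" already present; 0 new (none)
  "bns" → prefix "b" already present; 2 new (n, s)
  "blfbqnvxj" → prefix "blfbqn" already present; 3 new (v, x, j)
  "blfbqncy" → prefix "blfbqn" already present; 2 new (c, y)
  "blfbp" → prefix "blfb" already present; 1 new (p)
  "pgpnd" → 5 new (p, g, p, n, d)
  "blfbsy" → prefix "blfb" already present; 2 new (s, y)
  "pepekika" → prefix "p" already present; 7 new (e, p, e, k, i, k, a)
Total nodes = 4 + 6 + 1 + 6 + 0 + 2 + 3 + 2 + 1 + 5 + 2 + 7 = 39

39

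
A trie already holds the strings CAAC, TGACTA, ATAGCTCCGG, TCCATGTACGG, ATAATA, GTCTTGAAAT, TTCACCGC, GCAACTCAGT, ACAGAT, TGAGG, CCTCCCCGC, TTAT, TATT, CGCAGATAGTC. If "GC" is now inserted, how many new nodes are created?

0

"GC" is already a full path in the trie; only an end-marker is added.
No new nodes are needed: 0.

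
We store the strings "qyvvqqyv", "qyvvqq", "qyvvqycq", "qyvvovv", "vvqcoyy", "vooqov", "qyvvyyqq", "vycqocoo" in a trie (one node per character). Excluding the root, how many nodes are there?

37

For each word, the new-node count is its length minus the longest prefix already in the trie:
  "qyvvqqyv" → 8 new (q, y, v, v, q, q, y, v)
  "qyvvqq" → prefix "qyvvqq" already present; 0 new (none)
  "qyvvqycq" → prefix "qyvvq" already present; 3 new (y, c, q)
  "qyvvovv" → prefix "qyvv" already present; 3 new (o, v, v)
  "vvqcoyy" → 7 new (v, v, q, c, o, y, y)
  "vooqov" → prefix "v" already present; 5 new (o, o, q, o, v)
  "qyvvyyqq" → prefix "qyvv" already present; 4 new (y, y, q, q)
  "vycqocoo" → prefix "v" already present; 7 new (y, c, q, o, c, o, o)
Total nodes = 8 + 0 + 3 + 3 + 7 + 5 + 4 + 7 = 37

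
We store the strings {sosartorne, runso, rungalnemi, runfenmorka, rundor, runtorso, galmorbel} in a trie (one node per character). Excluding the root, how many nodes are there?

For each word, the new-node count is its length minus the longest prefix already in the trie:
  "sosartorne" → 10 new (s, o, s, a, r, t, o, r, n, e)
  "runso" → 5 new (r, u, n, s, o)
  "rungalnemi" → prefix "run" already present; 7 new (g, a, l, n, e, m, i)
  "runfenmorka" → prefix "run" already present; 8 new (f, e, n, m, o, r, k, a)
  "rundor" → prefix "run" already present; 3 new (d, o, r)
  "runtorso" → prefix "run" already present; 5 new (t, o, r, s, o)
  "galmorbel" → 9 new (g, a, l, m, o, r, b, e, l)
Total nodes = 10 + 5 + 7 + 8 + 3 + 5 + 9 = 47

47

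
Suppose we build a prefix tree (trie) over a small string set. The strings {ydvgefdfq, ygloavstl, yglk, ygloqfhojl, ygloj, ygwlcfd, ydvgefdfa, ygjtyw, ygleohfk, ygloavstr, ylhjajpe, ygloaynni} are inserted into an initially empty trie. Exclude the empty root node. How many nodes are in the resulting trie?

52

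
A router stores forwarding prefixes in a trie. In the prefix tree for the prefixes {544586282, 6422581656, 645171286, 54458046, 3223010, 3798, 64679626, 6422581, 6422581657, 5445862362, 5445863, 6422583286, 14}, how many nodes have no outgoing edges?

12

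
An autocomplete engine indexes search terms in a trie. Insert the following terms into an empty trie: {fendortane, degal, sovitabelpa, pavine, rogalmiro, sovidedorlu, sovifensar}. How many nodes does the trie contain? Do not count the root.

Trace insertions, counting only characters that open a new branch:
  "fendortane" → 10 new (f, e, n, d, o, r, t, a, n, e)
  "degal" → 5 new (d, e, g, a, l)
  "sovitabelpa" → 11 new (s, o, v, i, t, a, b, e, l, p, a)
  "pavine" → 6 new (p, a, v, i, n, e)
  "rogalmiro" → 9 new (r, o, g, a, l, m, i, r, o)
  "sovidedorlu" → prefix "sovi" already present; 7 new (d, e, d, o, r, l, u)
  "sovifensar" → prefix "sovi" already present; 6 new (f, e, n, s, a, r)
Total nodes = 10 + 5 + 11 + 6 + 9 + 7 + 6 = 54

54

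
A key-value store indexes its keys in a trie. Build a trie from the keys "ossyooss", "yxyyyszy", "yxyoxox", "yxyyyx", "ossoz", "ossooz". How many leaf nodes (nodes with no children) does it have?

Leaves are exactly the stored words that no other stored word extends.
Those words: "ossooz", "ossoz", "ossyooss", "yxyoxox", "yxyyyszy", "yxyyyx"
Leaf count: 6

6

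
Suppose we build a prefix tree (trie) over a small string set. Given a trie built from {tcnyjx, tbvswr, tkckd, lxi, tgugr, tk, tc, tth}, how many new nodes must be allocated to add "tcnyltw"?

3

Walking "tcnyltw" from the root, the first 4 characters ("tcny") follow existing edges; "l" is the first miss.
So 7 − 4 = 3 new nodes.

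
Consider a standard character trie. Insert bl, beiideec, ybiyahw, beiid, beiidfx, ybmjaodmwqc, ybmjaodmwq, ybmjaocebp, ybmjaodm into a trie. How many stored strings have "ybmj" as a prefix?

4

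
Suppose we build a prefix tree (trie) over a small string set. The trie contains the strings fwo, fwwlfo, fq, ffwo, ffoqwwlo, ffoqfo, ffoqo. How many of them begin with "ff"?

4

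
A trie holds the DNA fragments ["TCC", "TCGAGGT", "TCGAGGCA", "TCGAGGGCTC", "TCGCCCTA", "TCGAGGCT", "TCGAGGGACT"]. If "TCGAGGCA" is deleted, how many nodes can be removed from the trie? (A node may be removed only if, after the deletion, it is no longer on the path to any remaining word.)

A node on "TCGAGGCA"'s path can go only if nothing else ends at it or branches off below it.
The suffix "A" (1 node) is used only by "TCGAGGCA"; the node for "TCGAGGC" still has the child "T", so pruning stops there.
Nodes removed: 1

1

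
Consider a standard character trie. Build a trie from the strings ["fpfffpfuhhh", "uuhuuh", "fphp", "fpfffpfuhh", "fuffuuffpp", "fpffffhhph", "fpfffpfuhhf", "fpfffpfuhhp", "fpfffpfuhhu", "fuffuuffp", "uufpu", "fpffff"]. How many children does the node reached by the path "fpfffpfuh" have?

1

The children of the "fpfffpfuh" node are the distinct next characters among strings starting with "fpfffpfuh".
Distinct next characters after "fpfffpfuh": h.
That node has 1 child edge.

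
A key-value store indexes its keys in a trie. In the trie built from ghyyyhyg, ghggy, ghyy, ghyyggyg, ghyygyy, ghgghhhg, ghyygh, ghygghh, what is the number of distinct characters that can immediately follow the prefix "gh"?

2

Walk "gh" from the root, arriving at one node.
Distinct next characters after "gh": g, y.
That node has 2 child edges.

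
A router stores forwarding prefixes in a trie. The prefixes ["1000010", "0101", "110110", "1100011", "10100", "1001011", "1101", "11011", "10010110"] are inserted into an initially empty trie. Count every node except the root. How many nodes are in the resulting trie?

Trie structure (* marks end of a word):
(root)
├─ 0
│  └─ 1
│     └─ 0
│        └─ 1 *
└─ 1
   ├─ 0
   │  ├─ 0
   │  │  ├─ 0
   │  │  │  └─ 0
   │  │  │     └─ 1
   │  │  │        └─ 0 *
   │  │  └─ 1
   │  │     └─ 0
   │  │        └─ 1
   │  │           └─ 1 *
   │  │              └─ 0 *
   │  └─ 1
   │     └─ 0
   │        └─ 0 *
   └─ 1
      └─ 0
         ├─ 0
         │  └─ 0
         │     └─ 1
         │        └─ 1 *
         └─ 1 *
            └─ 1 *
               └─ 0 *
Counting every labelled node above: 28.

28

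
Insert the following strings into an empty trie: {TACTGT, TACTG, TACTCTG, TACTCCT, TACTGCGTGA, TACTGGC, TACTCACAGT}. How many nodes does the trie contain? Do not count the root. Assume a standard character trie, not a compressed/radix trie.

Trace insertions, counting only characters that open a new branch:
  "TACTGT" → 6 new (T, A, C, T, G, T)
  "TACTG" → prefix "TACTG" already present; 0 new (none)
  "TACTCTG" → prefix "TACT" already present; 3 new (C, T, G)
  "TACTCCT" → prefix "TACTC" already present; 2 new (C, T)
  "TACTGCGTGA" → prefix "TACTG" already present; 5 new (C, G, T, G, A)
  "TACTGGC" → prefix "TACTG" already present; 2 new (G, C)
  "TACTCACAGT" → prefix "TACTC" already present; 5 new (A, C, A, G, T)
Total nodes = 6 + 0 + 3 + 2 + 5 + 2 + 5 = 23

23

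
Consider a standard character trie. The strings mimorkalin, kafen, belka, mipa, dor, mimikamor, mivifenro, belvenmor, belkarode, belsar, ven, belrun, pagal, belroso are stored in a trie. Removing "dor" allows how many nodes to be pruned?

3

Walk "dor" from the leaf back toward the root, removing each node that no remaining word uses.
No other word shares any prefix with "dor", so all 3 of its nodes go.
Nodes removed: 3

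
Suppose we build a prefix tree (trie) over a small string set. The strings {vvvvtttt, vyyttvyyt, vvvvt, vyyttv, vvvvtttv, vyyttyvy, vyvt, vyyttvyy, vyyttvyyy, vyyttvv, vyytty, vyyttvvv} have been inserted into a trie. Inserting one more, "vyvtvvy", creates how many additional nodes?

3

Walking "vyvtvvy" from the root, the first 4 characters ("vyvt") follow existing edges; "v" is the first miss.
Each of the 3 remaining characters creates one node.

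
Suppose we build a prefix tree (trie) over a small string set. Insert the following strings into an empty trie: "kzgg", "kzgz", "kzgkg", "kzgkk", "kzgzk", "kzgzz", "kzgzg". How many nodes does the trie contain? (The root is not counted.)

11

Insert word by word; a character creates a node only if that edge doesn't already exist:
  "kzgg" → 4 new (k, z, g, g)
  "kzgz" → prefix "kzg" already present; 1 new (z)
  "kzgkg" → prefix "kzg" already present; 2 new (k, g)
  "kzgkk" → prefix "kzgk" already present; 1 new (k)
  "kzgzk" → prefix "kzgz" already present; 1 new (k)
  "kzgzz" → prefix "kzgz" already present; 1 new (z)
  "kzgzg" → prefix "kzgz" already present; 1 new (g)
Total nodes = 4 + 1 + 2 + 1 + 1 + 1 + 1 = 11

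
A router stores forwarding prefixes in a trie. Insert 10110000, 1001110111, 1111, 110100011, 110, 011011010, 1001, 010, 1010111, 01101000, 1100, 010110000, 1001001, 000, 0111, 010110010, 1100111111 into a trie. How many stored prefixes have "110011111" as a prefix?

1

Filter for entries beginning with "110011111":
Words under "110011111": 1100111111
Count: 1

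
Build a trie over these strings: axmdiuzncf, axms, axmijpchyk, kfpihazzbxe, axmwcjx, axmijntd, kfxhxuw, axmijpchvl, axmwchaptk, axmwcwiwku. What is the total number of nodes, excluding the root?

53

For each word, the new-node count is its length minus the longest prefix already in the trie:
  "axmdiuzncf" → 10 new (a, x, m, d, i, u, z, n, c, f)
  "axms" → prefix "axm" already present; 1 new (s)
  "axmijpchyk" → prefix "axm" already present; 7 new (i, j, p, c, h, y, k)
  "kfpihazzbxe" → 11 new (k, f, p, i, h, a, z, z, b, x, e)
  "axmwcjx" → prefix "axm" already present; 4 new (w, c, j, x)
  "axmijntd" → prefix "axmij" already present; 3 new (n, t, d)
  "kfxhxuw" → prefix "kf" already present; 5 new (x, h, x, u, w)
  "axmijpchvl" → prefix "axmijpch" already present; 2 new (v, l)
  "axmwchaptk" → prefix "axmwc" already present; 5 new (h, a, p, t, k)
  "axmwcwiwku" → prefix "axmwc" already present; 5 new (w, i, w, k, u)
Total nodes = 10 + 1 + 7 + 11 + 4 + 3 + 5 + 2 + 5 + 5 = 53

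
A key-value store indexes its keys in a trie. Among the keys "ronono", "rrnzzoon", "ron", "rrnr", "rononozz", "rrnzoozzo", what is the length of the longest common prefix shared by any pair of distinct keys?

The deepest shared node is where two words last agree before diverging.
"ronono" and "rononozz" agree on "ronono" (6 characters) before diverging; nothing deeper is shared.
Longest shared-prefix length: 6

6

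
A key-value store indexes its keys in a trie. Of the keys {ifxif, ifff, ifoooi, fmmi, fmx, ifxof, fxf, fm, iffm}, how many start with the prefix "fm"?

3

Filter for entries beginning with "fm":
Matches: "fm", "fmmi", "fmx"
Count: 3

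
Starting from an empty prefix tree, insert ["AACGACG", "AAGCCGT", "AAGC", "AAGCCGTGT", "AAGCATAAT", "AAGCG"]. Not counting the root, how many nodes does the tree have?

For each word, the new-node count is its length minus the longest prefix already in the trie:
  "AACGACG" → 7 new (A, A, C, G, A, C, G)
  "AAGCCGT" → prefix "AA" already present; 5 new (G, C, C, G, T)
  "AAGC" → prefix "AAGC" already present; 0 new (none)
  "AAGCCGTGT" → prefix "AAGCCGT" already present; 2 new (G, T)
  "AAGCATAAT" → prefix "AAGC" already present; 5 new (A, T, A, A, T)
  "AAGCG" → prefix "AAGC" already present; 1 new (G)
Total nodes = 7 + 5 + 0 + 2 + 5 + 1 = 20

20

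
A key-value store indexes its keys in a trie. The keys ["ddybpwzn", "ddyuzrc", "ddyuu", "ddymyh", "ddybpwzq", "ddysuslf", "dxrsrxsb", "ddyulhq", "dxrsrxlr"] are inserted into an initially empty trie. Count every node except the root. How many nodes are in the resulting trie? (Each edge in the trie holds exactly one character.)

34

Insert word by word; a character creates a node only if that edge doesn't already exist:
  "ddybpwzn" → 8 new (d, d, y, b, p, w, z, n)
  "ddyuzrc" → prefix "ddy" already present; 4 new (u, z, r, c)
  "ddyuu" → prefix "ddyu" already present; 1 new (u)
  "ddymyh" → prefix "ddy" already present; 3 new (m, y, h)
  "ddybpwzq" → prefix "ddybpwz" already present; 1 new (q)
  "ddysuslf" → prefix "ddy" already present; 5 new (s, u, s, l, f)
  "dxrsrxsb" → prefix "d" already present; 7 new (x, r, s, r, x, s, b)
  "ddyulhq" → prefix "ddyu" already present; 3 new (l, h, q)
  "dxrsrxlr" → prefix "dxrsrx" already present; 2 new (l, r)
Total nodes = 8 + 4 + 1 + 3 + 1 + 5 + 7 + 3 + 2 = 34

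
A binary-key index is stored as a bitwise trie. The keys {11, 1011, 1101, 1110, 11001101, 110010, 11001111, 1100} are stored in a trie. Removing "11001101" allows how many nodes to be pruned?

2

Walk "11001101" from the leaf back toward the root, removing each node that no remaining word uses.
The suffix "01" (2 nodes) is used only by "11001101"; the node for "110011" still has the child "1", so pruning stops there.
Nodes removed: 2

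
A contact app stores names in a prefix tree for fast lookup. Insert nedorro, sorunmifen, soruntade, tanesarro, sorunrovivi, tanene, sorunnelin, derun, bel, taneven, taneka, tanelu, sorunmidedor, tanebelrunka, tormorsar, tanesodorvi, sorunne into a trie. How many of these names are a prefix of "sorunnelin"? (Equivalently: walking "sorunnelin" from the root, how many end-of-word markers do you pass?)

2

Traverse "sorunnelin" character by character; count nodes along the way that are marked as word ends.
Prefixes of the query that are stored words: "sorunne", "sorunnelin"
Count: 2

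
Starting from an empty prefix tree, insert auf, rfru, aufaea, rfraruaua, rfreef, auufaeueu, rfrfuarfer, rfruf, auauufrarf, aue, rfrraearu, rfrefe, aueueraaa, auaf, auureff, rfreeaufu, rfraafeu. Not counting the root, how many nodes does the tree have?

70

Insert word by word; a character creates a node only if that edge doesn't already exist:
  "auf" → 3 new (a, u, f)
  "rfru" → 4 new (r, f, r, u)
  "aufaea" → prefix "auf" already present; 3 new (a, e, a)
  "rfraruaua" → prefix "rfr" already present; 6 new (a, r, u, a, u, a)
  "rfreef" → prefix "rfr" already present; 3 new (e, e, f)
  "auufaeueu" → prefix "au" already present; 7 new (u, f, a, e, u, e, u)
  "rfrfuarfer" → prefix "rfr" already present; 7 new (f, u, a, r, f, e, r)
  "rfruf" → prefix "rfru" already present; 1 new (f)
  "auauufrarf" → prefix "au" already present; 8 new (a, u, u, f, r, a, r, f)
  "aue" → prefix "au" already present; 1 new (e)
  "rfrraearu" → prefix "rfr" already present; 6 new (r, a, e, a, r, u)
  "rfrefe" → prefix "rfre" already present; 2 new (f, e)
  "aueueraaa" → prefix "aue" already present; 6 new (u, e, r, a, a, a)
  "auaf" → prefix "aua" already present; 1 new (f)
  "auureff" → prefix "auu" already present; 4 new (r, e, f, f)
  "rfreeaufu" → prefix "rfree" already present; 4 new (a, u, f, u)
  "rfraafeu" → prefix "rfra" already present; 4 new (a, f, e, u)
Total nodes = 3 + 4 + 3 + 6 + 3 + 7 + 7 + 1 + 8 + 1 + 6 + 2 + 6 + 1 + 4 + 4 + 4 = 70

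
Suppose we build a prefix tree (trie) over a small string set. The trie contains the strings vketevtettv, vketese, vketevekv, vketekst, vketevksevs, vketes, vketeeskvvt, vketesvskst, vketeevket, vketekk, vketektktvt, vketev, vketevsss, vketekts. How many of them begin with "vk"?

14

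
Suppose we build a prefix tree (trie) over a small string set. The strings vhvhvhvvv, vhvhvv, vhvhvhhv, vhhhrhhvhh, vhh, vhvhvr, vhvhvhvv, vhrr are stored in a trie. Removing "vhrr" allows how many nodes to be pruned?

A node on "vhrr"'s path can go only if nothing else ends at it or branches off below it.
The suffix "rr" (2 nodes) is used only by "vhrr"; the node for "vh" still has the child "v", so pruning stops there.
Nodes removed: 2

2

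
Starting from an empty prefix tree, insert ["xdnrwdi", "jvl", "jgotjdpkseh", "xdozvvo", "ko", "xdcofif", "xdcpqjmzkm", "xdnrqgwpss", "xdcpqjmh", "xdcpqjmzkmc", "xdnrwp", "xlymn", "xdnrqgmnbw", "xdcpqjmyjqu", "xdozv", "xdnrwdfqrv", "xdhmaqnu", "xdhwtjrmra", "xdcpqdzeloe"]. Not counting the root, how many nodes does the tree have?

83

Count nodes per top-level branch (shared prefixes stored once):
  'j'-branch (jgotjdpkseh, jvl): 13 nodes
  'k'-branch (ko): 2 nodes
  'x'-branch (xdcofif, xdcpqdzeloe, xdcpqjmh, xdcpqjmyjqu, xdcpqjmzkm, xdcpqjmzkmc, xdhmaqnu, xdhwtjrmra, xdnrqgmnbw, xdnrqgwpss, xdnrwdfqrv, xdnrwdi, xdnrwp, xdozv, xdozvvo, xlymn): 68 nodes
Sum: 83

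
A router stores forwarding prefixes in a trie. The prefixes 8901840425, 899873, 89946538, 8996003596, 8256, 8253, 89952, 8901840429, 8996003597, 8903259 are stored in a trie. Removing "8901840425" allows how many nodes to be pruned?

1

After clearing the end-marker at "8901840425", prune upward until reaching a node still needed by another word.
The suffix "5" (1 node) is used only by "8901840425"; the node for "890184042" still has the child "9", so pruning stops there.
Nodes removed: 1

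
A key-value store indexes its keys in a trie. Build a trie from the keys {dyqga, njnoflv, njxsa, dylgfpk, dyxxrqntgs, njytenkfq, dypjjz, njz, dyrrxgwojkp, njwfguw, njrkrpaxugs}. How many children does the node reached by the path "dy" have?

5

The children of the "dy" node are the distinct next characters among strings starting with "dy".
Distinct next characters after "dy": l, p, q, r, x.
That node has 5 child edges.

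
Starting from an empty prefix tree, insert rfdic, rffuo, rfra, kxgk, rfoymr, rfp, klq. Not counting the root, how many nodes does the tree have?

Count nodes per top-level branch (shared prefixes stored once):
  'k'-branch (klq, kxgk): 6 nodes
  'r'-branch (rfdic, rffuo, rfoymr, rfp, rfra): 15 nodes
Sum: 21

21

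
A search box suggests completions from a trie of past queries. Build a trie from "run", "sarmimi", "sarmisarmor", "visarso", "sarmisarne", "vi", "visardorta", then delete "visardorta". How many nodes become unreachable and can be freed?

After clearing the end-marker at "visardorta", prune upward until reaching a node still needed by another word.
The suffix "dorta" (5 nodes) is used only by "visardorta"; the node for "visar" still has the child "s", so pruning stops there.
Nodes removed: 5

5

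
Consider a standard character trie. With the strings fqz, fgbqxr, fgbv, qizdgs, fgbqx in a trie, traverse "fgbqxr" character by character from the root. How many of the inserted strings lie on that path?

Walk "fgbqxr" from the root; an end-of-word marker is hit whenever a stored word is a prefix of "fgbqxr".
Prefixes of the query that are stored words: "fgbqx", "fgbqxr"
Count: 2

2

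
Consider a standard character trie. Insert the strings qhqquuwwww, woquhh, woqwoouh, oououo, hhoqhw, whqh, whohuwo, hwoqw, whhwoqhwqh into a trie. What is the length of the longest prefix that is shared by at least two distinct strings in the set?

The deepest shared node is where two words last agree before diverging.
e.g. "woquhh" and "woqwoouh" share the prefix "woq" of length 3; no pair shares a longer one.
Longest shared-prefix length: 3

3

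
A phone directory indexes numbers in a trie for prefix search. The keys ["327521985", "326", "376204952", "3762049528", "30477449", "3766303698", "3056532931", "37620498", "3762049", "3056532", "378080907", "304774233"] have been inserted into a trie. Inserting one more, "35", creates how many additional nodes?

"3" is already a path in the trie; the remaining "5" must be added.
So 2 − 1 = 1 new nodes.

1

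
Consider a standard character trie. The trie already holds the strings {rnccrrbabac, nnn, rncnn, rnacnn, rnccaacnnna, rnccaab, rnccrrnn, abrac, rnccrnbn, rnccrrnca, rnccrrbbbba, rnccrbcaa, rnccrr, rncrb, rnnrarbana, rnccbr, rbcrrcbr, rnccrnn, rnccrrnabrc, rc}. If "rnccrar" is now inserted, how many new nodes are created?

Walking "rnccrar" from the root, the first 5 characters ("rnccr") follow existing edges; "a" is the first miss.
So 7 − 5 = 2 new nodes.

2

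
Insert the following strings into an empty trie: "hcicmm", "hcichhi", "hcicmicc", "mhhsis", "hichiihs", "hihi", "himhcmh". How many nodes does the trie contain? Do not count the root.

32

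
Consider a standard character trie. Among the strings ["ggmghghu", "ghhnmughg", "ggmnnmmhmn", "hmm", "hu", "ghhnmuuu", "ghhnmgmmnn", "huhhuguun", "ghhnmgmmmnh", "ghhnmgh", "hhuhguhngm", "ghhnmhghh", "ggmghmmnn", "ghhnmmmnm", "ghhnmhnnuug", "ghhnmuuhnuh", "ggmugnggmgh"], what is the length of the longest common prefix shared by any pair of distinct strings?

8

Equivalently: take the maximum, over all pairs, of their longest common prefix length.
"ghhnmgmmmnh" and "ghhnmgmmnn" agree on "ghhnmgmm" (8 characters) before diverging; nothing deeper is shared.
Longest shared-prefix length: 8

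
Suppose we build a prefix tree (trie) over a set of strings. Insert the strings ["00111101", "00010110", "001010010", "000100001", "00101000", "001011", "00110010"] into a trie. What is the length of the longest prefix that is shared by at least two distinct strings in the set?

7

The deepest shared node is where two words last agree before diverging.
"00101000" and "001010010" agree on "0010100" (7 characters) before diverging; nothing deeper is shared.
Longest shared-prefix length: 7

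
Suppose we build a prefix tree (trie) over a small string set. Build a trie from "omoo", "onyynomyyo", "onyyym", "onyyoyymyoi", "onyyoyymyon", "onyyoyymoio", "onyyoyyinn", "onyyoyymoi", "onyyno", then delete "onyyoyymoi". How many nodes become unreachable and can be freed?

0

A node on "onyyoyymoi"'s path can go only if nothing else ends at it or branches off below it.
Every node on "onyyoyymoi" is still needed (e.g. by "onyyoyymoio"), so nothing is freed.
Nodes removed: 0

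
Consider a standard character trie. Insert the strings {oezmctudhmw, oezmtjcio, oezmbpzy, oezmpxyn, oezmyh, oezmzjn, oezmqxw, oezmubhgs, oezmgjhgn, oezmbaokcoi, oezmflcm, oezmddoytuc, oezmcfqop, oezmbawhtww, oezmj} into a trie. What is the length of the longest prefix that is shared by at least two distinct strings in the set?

6

Equivalently: take the maximum, over all pairs, of their longest common prefix length.
e.g. "oezmbaokcoi" and "oezmbawhtww" share the prefix "oezmba" of length 6; no pair shares a longer one.
Longest shared-prefix length: 6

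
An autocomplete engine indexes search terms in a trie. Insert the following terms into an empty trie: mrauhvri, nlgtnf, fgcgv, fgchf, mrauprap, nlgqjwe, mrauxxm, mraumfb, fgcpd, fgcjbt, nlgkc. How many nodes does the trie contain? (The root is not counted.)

Insert word by word; a character creates a node only if that edge doesn't already exist:
  "mrauhvri" → 8 new (m, r, a, u, h, v, r, i)
  "nlgtnf" → 6 new (n, l, g, t, n, f)
  "fgcgv" → 5 new (f, g, c, g, v)
  "fgchf" → prefix "fgc" already present; 2 new (h, f)
  "mrauprap" → prefix "mrau" already present; 4 new (p, r, a, p)
  "nlgqjwe" → prefix "nlg" already present; 4 new (q, j, w, e)
  "mrauxxm" → prefix "mrau" already present; 3 new (x, x, m)
  "mraumfb" → prefix "mrau" already present; 3 new (m, f, b)
  "fgcpd" → prefix "fgc" already present; 2 new (p, d)
  "fgcjbt" → prefix "fgc" already present; 3 new (j, b, t)
  "nlgkc" → prefix "nlg" already present; 2 new (k, c)
Total nodes = 8 + 6 + 5 + 2 + 4 + 4 + 3 + 3 + 2 + 3 + 2 = 42

42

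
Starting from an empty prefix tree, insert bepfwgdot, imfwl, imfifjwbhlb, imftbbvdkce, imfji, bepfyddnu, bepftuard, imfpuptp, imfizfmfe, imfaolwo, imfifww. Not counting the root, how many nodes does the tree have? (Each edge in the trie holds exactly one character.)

Count nodes per top-level branch (shared prefixes stored once):
  'b'-branch (bepftuard, bepfwgdot, bepfyddnu): 19 nodes
  'i'-branch (imfaolwo, imfifjwbhlb, imfifww, imfizfmfe, imfji, imfpuptp, imftbbvdkce, imfwl): 40 nodes
Sum: 59

59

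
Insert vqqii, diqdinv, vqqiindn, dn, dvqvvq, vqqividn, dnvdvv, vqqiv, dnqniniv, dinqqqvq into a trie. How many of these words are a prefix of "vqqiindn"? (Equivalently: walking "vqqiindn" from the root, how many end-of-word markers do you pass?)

Walk "vqqiindn" from the root; an end-of-word marker is hit whenever a stored word is a prefix of "vqqiindn".
Prefixes of the query that are stored words: "vqqii", "vqqiindn"
Count: 2

2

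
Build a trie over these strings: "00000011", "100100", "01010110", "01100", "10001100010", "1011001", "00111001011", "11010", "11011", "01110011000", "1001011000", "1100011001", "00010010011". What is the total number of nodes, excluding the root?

79

Count nodes per top-level branch (shared prefixes stored once):
  '0'-branch (00000011, 00010010011, 00111001011, 01010110, 01100, 01110011000): 43 nodes
  '1'-branch (10001100010, 100100, 1001011000, 1011001, 1100011001, 11010, 11011): 36 nodes
Sum: 79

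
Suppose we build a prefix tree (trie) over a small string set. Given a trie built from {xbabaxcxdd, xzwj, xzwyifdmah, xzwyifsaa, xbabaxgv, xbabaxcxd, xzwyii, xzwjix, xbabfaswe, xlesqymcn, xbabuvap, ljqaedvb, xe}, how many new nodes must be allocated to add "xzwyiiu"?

Walking "xzwyiiu" from the root, the first 6 characters ("xzwyii") follow existing edges; "u" is the first miss.
Each of the 1 remaining characters creates one node.

1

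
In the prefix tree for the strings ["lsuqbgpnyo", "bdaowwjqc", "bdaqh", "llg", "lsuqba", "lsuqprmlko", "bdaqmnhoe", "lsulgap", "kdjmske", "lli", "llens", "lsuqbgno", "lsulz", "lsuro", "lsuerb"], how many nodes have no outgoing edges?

Leaves are exactly the stored words that no other stored word extends.
Those words: "bdaowwjqc", "bdaqh", "bdaqmnhoe", "kdjmske", "llens", "llg", "lli", "lsuerb", "lsulgap", "lsulz", "lsuqba", "lsuqbgno", "lsuqbgpnyo", "lsuqprmlko", "lsuro"
Leaf count: 15

15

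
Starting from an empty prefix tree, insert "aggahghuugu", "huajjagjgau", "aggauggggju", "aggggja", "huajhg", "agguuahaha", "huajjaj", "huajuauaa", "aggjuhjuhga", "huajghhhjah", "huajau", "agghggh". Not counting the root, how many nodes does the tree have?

69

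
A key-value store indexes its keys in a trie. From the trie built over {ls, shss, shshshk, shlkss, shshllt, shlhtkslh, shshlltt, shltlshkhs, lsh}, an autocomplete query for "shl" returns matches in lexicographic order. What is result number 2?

shlkss

DFS of the "shl" subtree visits, in order: "shlhtkslh", "shlkss", "shltlshkhs"
Position 2: shlkss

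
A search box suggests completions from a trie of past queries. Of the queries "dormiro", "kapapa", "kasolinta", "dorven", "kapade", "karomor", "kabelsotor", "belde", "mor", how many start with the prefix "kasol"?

Filter for entries beginning with "kasol":
Words under "kasol": kasolinta
Count: 1

1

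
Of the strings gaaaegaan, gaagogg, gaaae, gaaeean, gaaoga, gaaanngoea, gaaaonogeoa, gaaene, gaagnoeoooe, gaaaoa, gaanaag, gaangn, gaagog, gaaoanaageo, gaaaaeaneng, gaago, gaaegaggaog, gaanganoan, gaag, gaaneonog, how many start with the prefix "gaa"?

Filter for entries beginning with "gaa":
Matches: "gaaaaeaneng", "gaaae", "gaaaegaan", "gaaanngoea", "gaaaoa", "gaaaonogeoa", "gaaeean", "gaaegaggaog", "gaaene", "gaag", "gaagnoeoooe", "gaago", "gaagog", "gaagogg", "gaanaag", "gaaneonog", "gaanganoan", "gaangn", "gaaoanaageo", "gaaoga"
Count: 20

20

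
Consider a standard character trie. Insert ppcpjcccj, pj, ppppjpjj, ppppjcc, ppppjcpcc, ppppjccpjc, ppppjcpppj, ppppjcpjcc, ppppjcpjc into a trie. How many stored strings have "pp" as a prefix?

Traverse to the node for "pp", then collect every word in that subtree.
Matches: "ppcpjcccj", "ppppjcc", "ppppjccpjc", "ppppjcpcc", "ppppjcpjc", "ppppjcpjcc", "ppppjcpppj", "ppppjpjj"
Count: 8

8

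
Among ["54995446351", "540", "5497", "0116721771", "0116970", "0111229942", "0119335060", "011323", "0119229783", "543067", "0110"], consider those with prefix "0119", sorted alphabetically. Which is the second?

0119335060

DFS of the "0119" subtree visits, in order: "0119229783", "0119335060"
Position 2: 0119335060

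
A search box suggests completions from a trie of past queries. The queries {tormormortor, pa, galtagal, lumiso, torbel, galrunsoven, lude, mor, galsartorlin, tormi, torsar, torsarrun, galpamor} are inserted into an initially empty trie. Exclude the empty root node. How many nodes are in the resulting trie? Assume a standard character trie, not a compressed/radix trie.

Trace insertions, counting only characters that open a new branch:
  "tormormortor" → 12 new (t, o, r, m, o, r, m, o, r, t, o, r)
  "pa" → 2 new (p, a)
  "galtagal" → 8 new (g, a, l, t, a, g, a, l)
  "lumiso" → 6 new (l, u, m, i, s, o)
  "torbel" → prefix "tor" already present; 3 new (b, e, l)
  "galrunsoven" → prefix "gal" already present; 8 new (r, u, n, s, o, v, e, n)
  "lude" → prefix "lu" already present; 2 new (d, e)
  "mor" → 3 new (m, o, r)
  "galsartorlin" → prefix "gal" already present; 9 new (s, a, r, t, o, r, l, i, n)
  "tormi" → prefix "torm" already present; 1 new (i)
  "torsar" → prefix "tor" already present; 3 new (s, a, r)
  "torsarrun" → prefix "torsar" already present; 3 new (r, u, n)
  "galpamor" → prefix "gal" already present; 5 new (p, a, m, o, r)
Total nodes = 12 + 2 + 8 + 6 + 3 + 8 + 2 + 3 + 9 + 1 + 3 + 3 + 5 = 65

65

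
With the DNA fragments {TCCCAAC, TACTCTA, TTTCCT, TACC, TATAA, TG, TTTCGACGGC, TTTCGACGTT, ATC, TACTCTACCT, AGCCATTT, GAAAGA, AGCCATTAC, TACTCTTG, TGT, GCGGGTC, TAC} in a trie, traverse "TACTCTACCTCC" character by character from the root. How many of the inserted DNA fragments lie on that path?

Traverse "TACTCTACCTCC" character by character; count nodes along the way that are marked as word ends.
Prefixes of the query that are stored words: "TAC", "TACTCTA", "TACTCTACCT"
Count: 3

3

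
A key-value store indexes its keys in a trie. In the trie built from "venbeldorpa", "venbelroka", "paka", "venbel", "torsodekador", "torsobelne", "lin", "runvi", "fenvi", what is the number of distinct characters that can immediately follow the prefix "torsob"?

1

The children of the "torsob" node are the distinct next characters among strings starting with "torsob".
Distinct next characters after "torsob": e.
That node has 1 child edge.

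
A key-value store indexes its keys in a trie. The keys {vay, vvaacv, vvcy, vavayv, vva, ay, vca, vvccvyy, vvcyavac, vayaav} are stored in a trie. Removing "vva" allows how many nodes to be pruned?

Walk "vva" from the leaf back toward the root, removing each node that no remaining word uses.
Every node on "vva" is still needed (e.g. by "vvaacv"), so nothing is freed.
Nodes removed: 0

0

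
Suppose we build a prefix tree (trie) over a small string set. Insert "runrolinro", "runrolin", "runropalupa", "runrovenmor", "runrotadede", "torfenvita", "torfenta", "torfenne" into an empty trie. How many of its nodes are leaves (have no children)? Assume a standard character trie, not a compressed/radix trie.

7

A leaf is a node with no children — equivalently, the end of a word that is not a proper prefix of any other stored word.
Those words: "runrolinro", "runropalupa", "runrotadede", "runrovenmor", "torfenne", "torfenta", "torfenvita"
Leaf count: 7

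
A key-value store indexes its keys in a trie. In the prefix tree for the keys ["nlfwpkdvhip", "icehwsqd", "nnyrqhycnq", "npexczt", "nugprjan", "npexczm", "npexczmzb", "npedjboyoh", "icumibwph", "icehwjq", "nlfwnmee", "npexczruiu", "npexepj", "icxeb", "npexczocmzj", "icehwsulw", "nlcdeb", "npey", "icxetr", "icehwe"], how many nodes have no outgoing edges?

Leaves are exactly the stored words that no other stored word extends.
Those words: "icehwe", "icehwjq", "icehwsqd", "icehwsulw", "icumibwph", "icxeb", "icxetr", "nlcdeb", "nlfwnmee", "nlfwpkdvhip", "nnyrqhycnq", "npedjboyoh", "npexczmzb", "npexczocmzj", "npexczruiu", "npexczt", "npexepj", "npey", "nugprjan"
Leaf count: 19

19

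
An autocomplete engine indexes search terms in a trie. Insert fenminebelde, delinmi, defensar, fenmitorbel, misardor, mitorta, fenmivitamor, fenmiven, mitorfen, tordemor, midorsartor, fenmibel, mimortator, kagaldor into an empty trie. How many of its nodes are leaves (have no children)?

14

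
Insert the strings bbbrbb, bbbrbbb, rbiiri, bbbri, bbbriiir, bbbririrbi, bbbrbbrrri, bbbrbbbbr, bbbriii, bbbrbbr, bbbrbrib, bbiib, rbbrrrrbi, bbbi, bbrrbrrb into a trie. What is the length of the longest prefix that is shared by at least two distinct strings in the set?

The deepest shared node is where two words last agree before diverging.
"bbbrbbb" and "bbbrbbbbr" agree on "bbbrbbb" (7 characters) before diverging; nothing deeper is shared.
Longest shared-prefix length: 7

7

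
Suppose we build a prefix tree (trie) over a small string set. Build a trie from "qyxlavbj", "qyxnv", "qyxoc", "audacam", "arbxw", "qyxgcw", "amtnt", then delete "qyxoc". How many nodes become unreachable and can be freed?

After clearing the end-marker at "qyxoc", prune upward until reaching a node still needed by another word.
The suffix "oc" (2 nodes) is used only by "qyxoc"; the node for "qyx" still has the child "l", so pruning stops there.
Nodes removed: 2

2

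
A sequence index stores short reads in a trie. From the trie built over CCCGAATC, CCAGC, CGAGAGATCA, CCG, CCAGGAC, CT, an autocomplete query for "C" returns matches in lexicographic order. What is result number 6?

CT

Filter for "C…" and sort: "CCAGC", "CCAGGAC", "CCCGAATC", "CCG", "CGAGAGATCA", "CT"
The 6th is CT.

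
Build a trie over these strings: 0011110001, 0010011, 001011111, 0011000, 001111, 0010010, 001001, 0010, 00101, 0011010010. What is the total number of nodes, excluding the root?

28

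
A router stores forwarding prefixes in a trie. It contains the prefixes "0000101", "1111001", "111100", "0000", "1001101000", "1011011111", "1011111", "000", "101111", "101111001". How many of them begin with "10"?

Walk to "10"; the words in its subtree are exactly those with that prefix.
Matches: "1001101000", "1011011111", "101111", "101111001", "1011111"
Count: 5

5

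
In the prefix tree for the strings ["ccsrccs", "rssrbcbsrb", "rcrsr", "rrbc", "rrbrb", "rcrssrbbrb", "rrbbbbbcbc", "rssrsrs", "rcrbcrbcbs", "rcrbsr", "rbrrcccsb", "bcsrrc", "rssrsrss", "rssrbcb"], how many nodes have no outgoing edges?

12

A leaf is a node with no children — equivalently, the end of a word that is not a proper prefix of any other stored word.
Those words: "bcsrrc", "ccsrccs", "rbrrcccsb", "rcrbcrbcbs", "rcrbsr", "rcrsr", "rcrssrbbrb", "rrbbbbbcbc", "rrbc", "rrbrb", "rssrbcbsrb", "rssrsrss"
Leaf count: 12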